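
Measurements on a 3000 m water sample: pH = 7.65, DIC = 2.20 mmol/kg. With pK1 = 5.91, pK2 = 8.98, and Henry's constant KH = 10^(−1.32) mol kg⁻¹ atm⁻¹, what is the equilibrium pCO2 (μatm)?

pCO2 = 785 μatm

α₀ = 1 / (1 + K1/[H⁺] + K1K2/[H⁺]²) = 1 / (1 + 10^+1.74 + 10^+0.41)
   = 1 / (1 + 54.954 + 2.5704) = 1/58.524 = 0.01709
[CO2*] = α₀ × DIC = 0.01709 × 2.20 = 0.03759 mmol/kg
pCO2 = [CO2*]/KH = 3.759×10^-5 / 4.786×10^-2 = 785 μatm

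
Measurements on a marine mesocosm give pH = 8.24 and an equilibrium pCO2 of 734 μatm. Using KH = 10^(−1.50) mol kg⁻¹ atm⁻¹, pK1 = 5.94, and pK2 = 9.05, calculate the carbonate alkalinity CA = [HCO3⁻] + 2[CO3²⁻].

[CO2*] = KH · pCO2 = 10^(−1.50) × 734×10^-6 = 2.321×10^-5 mol/kg
α₀ = 1/(1 + K1/[H⁺] + K1K2/[H⁺]²) = 1/(1 + 10^+2.30 + 10^+1.49) = 0.004321
DIC = [CO2*]/α₀ = 2.321×10^-5 / 0.004321 = 5.372 mmol/kg
CA = (α₁ + 2α₂)·DIC = (0.8621 + 2×0.1335) × 5.372 = 6.07 mmol/kg

CA = 6.07 mmol/kg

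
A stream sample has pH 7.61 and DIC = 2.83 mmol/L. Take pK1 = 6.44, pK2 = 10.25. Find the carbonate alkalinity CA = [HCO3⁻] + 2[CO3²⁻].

CA = [HCO3⁻] + 2[CO3²⁻] = (α₁ + 2α₂)·DIC
At pH 7.61: [H⁺]/K1 = 10^-1.17 = 0.067608, K2/[H⁺] = 10^-2.64 = 0.0022909
α₁ = 1/(1 + 0.067608 + 0.0022909) = 1/1.0699 = 0.9347; α₂ = α₁·K2/[H⁺] = 0.002141
α₁ + 2α₂ = 0.9389
CA = 0.9389 × 2.83 = 2.66 mmol/L

CA = 2.66 mmol/L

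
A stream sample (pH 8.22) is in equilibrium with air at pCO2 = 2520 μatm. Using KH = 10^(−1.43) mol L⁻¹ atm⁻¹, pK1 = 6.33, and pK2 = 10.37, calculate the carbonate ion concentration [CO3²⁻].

[CO3²⁻] = 0.0515 mmol/L

[CO2*] = KH · pCO2 = 10^(−1.43) × 2520×10^-6 = 9.363×10^-5 mol/L
α₀ = 1/(1 + K1/[H⁺] + K1K2/[H⁺]²) = 1/(1 + 10^+1.89 + 10^-0.26) = 0.01263
DIC = [CO2*]/α₀ = 9.363×10^-5 / 0.01263 = 7.413 mmol/L
[CO3²⁻] = α₂·DIC; α₂ = 0.006941, so [CO3²⁻] = 0.006941 × 7.413 = 0.0515 mmol/L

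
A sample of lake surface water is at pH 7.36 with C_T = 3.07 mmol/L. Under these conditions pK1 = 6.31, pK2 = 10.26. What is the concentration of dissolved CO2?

α₀ = 1 / (1 + K1/[H⁺] + K1K2/[H⁺]²) = 1 / (1 + 10^+1.05 + 10^-1.85)
   = 1 / (1 + 11.220 + 0.014125) = 1/12.234 = 0.08174
[CO2*] = α₀ × DIC = 0.08174 × 3.07 = 0.251 mmol/L

[CO2*] = 0.251 mmol/L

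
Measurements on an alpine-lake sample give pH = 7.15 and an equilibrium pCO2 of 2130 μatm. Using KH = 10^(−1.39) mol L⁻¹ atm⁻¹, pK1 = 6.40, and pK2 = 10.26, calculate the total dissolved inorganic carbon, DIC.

DIC = 0.575 mmol/L

[CO2*] = KH · pCO2 = 10^(−1.39) × 2130×10^-6 = 8.677×10^-5 mol/L
α₀ = 1/(1 + K1/[H⁺] + K1K2/[H⁺]²) = 1/(1 + 10^+0.75 + 10^-2.36) = 0.1509
DIC = [CO2*]/α₀ = 8.677×10^-5 / 0.1509 = 0.575 mmol/L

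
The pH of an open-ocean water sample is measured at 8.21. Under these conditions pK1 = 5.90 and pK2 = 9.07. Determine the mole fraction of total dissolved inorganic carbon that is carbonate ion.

α₂ = 1 / (1 + [H⁺]/K2 + [H⁺]²/(K1K2)) = 1 / (1 + 10^+0.86 + 10^-1.45)
   = 1 / (1 + 7.2444 + 0.035481) = 1/8.2798 = 0.1208

α₂ = 0.121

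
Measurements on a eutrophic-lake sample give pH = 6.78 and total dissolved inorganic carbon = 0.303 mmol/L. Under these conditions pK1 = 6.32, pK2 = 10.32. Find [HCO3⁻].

α₁ = 1 / (1 + [H⁺]/K1 + K2/[H⁺]) = 1 / (1 + 10^-0.46 + 10^-3.54)
   = 1 / (1 + 0.34674 + 0.00028840) = 1/1.3470 = 0.7424
[HCO3⁻] = α₁ × DIC = 0.7424 × 0.303 = 0.225 mmol/L

[HCO3⁻] = 0.225 mmol/L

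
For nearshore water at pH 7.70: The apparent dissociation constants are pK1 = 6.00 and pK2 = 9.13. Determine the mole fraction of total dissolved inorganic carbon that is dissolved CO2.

α₀ = 1 / (1 + K1/[H⁺] + K1K2/[H⁺]²) = 1 / (1 + 10^+1.70 + 10^+0.27)
   = 1 / (1 + 50.119 + 1.8621) = 1/52.981 = 0.01887

α₀ = 0.0189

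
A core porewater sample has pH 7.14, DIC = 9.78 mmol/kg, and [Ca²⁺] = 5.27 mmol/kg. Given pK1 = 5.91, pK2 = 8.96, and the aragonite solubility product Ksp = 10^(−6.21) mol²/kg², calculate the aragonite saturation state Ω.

Ω = 1.18

α₂ = 1 / (1 + [H⁺]/K2 + [H⁺]²/(K1K2)) = 1 / (1 + 10^+1.82 + 10^+0.59)
   = 1 / (1 + 66.069 + 3.8905) = 1/70.960 = 0.01409
[CO3²⁻] = α₂ × DIC = 0.01409 × 9.78 = 0.1378 mmol/kg
Ksp = 10^(−6.21) = 6.166×10^-7
Ω = [Ca²⁺][CO3²⁻]/Ksp = (5.27×10^-3)(1.378×10^-4) / 6.166×10^-7 = 1.18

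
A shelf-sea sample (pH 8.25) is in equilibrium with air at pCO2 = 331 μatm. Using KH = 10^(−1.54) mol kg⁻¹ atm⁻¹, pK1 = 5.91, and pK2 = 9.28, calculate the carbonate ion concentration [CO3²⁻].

[CO2*] = KH · pCO2 = 10^(−1.54) × 331×10^-6 = 9.546×10^-6 mol/kg
α₀ = 1/(1 + K1/[H⁺] + K1K2/[H⁺]²) = 1/(1 + 10^+2.34 + 10^+1.31) = 0.004163
DIC = [CO2*]/α₀ = 9.546×10^-6 / 0.004163 = 2.293 mmol/kg
[CO3²⁻] = α₂·DIC; α₂ = 0.08500, so [CO3²⁻] = 0.08500 × 2.293 = 0.195 mmol/kg

[CO3²⁻] = 0.195 mmol/kg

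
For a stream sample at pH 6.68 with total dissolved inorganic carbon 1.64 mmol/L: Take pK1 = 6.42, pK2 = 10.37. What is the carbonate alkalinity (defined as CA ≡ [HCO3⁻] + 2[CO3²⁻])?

CA = 1.06 mmol/L

CA = [HCO3⁻] + 2[CO3²⁻] = (α₁ + 2α₂)·DIC
At pH 6.68: [H⁺]/K1 = 10^-0.26 = 0.54954, K2/[H⁺] = 10^-3.69 = 0.00020417
α₁ = 1/(1 + 0.54954 + 0.00020417) = 1/1.5497 = 0.6453; α₂ = α₁·K2/[H⁺] = 0.0001317
α₁ + 2α₂ = 0.6455
CA = 0.6455 × 1.64 = 1.06 mmol/L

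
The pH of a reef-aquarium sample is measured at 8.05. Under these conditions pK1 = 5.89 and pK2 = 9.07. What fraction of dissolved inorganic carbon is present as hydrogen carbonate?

α₁ = 0.907

α₁ = 1 / (1 + [H⁺]/K1 + K2/[H⁺]) = 1 / (1 + 10^-2.16 + 10^-1.02)
   = 1 / (1 + 0.0069183 + 0.095499) = 1/1.1024 = 0.9071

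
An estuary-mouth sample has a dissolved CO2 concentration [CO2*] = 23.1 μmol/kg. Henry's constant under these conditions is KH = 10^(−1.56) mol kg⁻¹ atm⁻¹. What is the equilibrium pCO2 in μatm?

pCO2 = 839 μatm

KH = 10^(−1.56) = 2.754×10^-2 mol kg⁻¹ atm⁻¹
pCO2 = [CO2*]/KH = 23.1×10^-6 / 2.754×10^-2 = 8.39×10^-4 atm = 839 μatm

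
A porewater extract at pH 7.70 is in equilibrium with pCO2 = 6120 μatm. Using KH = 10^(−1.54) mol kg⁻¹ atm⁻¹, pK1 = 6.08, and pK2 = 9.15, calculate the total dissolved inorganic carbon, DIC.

DIC = 7.80 mmol/kg

[CO2*] = KH · pCO2 = 10^(−1.54) × 6120×10^-6 = 1.765×10^-4 mol/kg
α₀ = 1/(1 + K1/[H⁺] + K1K2/[H⁺]²) = 1/(1 + 10^+1.62 + 10^+0.17) = 0.02264
DIC = [CO2*]/α₀ = 1.765×10^-4 / 0.02264 = 7.80 mmol/kg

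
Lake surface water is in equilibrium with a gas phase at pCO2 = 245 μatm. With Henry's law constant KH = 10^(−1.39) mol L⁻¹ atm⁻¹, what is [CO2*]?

[CO2*] = 9.98 μmol/L

KH = 10^(−1.39) = 4.074×10^-2 mol L⁻¹ atm⁻¹
[CO2*] = KH · pCO2 = 4.074×10^-2 × 245×10^-6 atm = 9.98×10^-6 mol/L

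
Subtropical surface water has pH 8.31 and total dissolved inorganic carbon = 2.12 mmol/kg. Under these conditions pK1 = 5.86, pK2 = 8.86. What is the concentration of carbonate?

α₂ = 1 / (1 + [H⁺]/K2 + [H⁺]²/(K1K2)) = 1 / (1 + 10^+0.55 + 10^-1.90)
   = 1 / (1 + 3.5481 + 0.012589) = 1/4.5607 = 0.2193
[CO3²⁻] = α₂ × DIC = 0.2193 × 2.12 = 0.465 mmol/kg

[CO3²⁻] = 0.465 mmol/kg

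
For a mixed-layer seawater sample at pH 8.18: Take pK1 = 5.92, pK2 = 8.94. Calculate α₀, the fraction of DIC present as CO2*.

α₀ = 1 / (1 + K1/[H⁺] + K1K2/[H⁺]²) = 1 / (1 + 10^+2.26 + 10^+1.50)
   = 1 / (1 + 181.97 + 31.623) = 1/214.59 = 0.004660

α₀ = 0.00466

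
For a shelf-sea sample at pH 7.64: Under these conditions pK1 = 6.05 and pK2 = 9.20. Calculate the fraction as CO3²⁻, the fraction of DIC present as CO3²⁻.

α₂ = 0.0261

α₂ = 1 / (1 + [H⁺]/K2 + [H⁺]²/(K1K2)) = 1 / (1 + 10^+1.56 + 10^-0.03)
   = 1 / (1 + 36.308 + 0.93325) = 1/38.241 = 0.02615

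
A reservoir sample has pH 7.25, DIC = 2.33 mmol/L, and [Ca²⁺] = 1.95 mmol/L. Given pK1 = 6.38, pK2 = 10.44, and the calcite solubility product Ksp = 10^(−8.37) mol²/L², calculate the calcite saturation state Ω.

Ω = 0.606

α₂ = 1 / (1 + [H⁺]/K2 + [H⁺]²/(K1K2)) = 1 / (1 + 10^+3.19 + 10^+2.32)
   = 1 / (1 + 1548.8 + 208.93) = 1/1758.7 = 0.0005686
[CO3²⁻] = α₂ × DIC = 0.0005686 × 2.33 = 0.001325 mmol/L = 1.325 μmol/L
Ksp = 10^(−8.37) = 4.266×10^-9
Ω = [Ca²⁺][CO3²⁻]/Ksp = (1.95×10^-3)(1.325×10^-6) / 4.266×10^-9 = 0.606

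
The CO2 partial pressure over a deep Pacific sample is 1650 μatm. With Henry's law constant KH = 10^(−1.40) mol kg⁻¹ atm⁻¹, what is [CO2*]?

[CO2*] = 65.7 μmol/kg

KH = 10^(−1.40) = 3.981×10^-2 mol kg⁻¹ atm⁻¹
[CO2*] = KH · pCO2 = 3.981×10^-2 × 1650×10^-6 atm = 6.57×10^-5 mol/kg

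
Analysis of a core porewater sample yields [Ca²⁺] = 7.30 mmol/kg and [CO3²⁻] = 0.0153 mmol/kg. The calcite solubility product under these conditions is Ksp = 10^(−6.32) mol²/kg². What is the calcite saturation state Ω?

Ω = 0.233

Ksp = 10^(−6.32) = 4.786×10^-7
Ω = [Ca²⁺][CO3²⁻]/Ksp = (7.30×10^-3)(0.0153×10^-3) / 4.786×10^-7 = 0.233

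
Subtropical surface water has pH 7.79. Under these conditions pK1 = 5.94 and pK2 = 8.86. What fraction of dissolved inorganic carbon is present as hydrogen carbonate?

α₁ = 1 / (1 + [H⁺]/K1 + K2/[H⁺]) = 1 / (1 + 10^-1.85 + 10^-1.07)
   = 1 / (1 + 0.014125 + 0.085114) = 1/1.0992 = 0.9097

α₁ = 0.910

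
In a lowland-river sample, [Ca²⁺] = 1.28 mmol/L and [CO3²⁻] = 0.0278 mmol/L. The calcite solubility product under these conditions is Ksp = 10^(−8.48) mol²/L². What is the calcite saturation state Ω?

Ksp = 10^(−8.48) = 3.311×10^-9
Ω = [Ca²⁺][CO3²⁻]/Ksp = (1.28×10^-3)(0.0278×10^-3) / 3.311×10^-9 = 10.7

Ω = 10.7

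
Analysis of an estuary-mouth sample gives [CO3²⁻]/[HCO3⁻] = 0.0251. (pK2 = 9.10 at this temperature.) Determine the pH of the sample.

From K2 = [H⁺][CO3²⁻]/[HCO3⁻]:  pH = pK2 + log₁₀([CO3²⁻]/[HCO3⁻])
log₁₀(0.0251) = -1.600
pH = 9.10 + (-1.600) = 7.50

pH = 7.50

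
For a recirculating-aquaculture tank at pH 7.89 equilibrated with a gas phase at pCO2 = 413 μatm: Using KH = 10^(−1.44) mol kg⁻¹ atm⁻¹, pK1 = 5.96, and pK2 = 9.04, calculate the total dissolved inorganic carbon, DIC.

[CO2*] = KH · pCO2 = 10^(−1.44) × 413×10^-6 = 1.500×10^-5 mol/kg
α₀ = 1/(1 + K1/[H⁺] + K1K2/[H⁺]²) = 1/(1 + 10^+1.93 + 10^+0.78) = 0.01085
DIC = [CO2*]/α₀ = 1.500×10^-5 / 0.01085 = 1.38 mmol/kg

DIC = 1.38 mmol/kg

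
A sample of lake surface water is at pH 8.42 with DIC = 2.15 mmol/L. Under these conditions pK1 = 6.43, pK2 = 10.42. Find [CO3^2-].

α₂ = 1 / (1 + [H⁺]/K2 + [H⁺]²/(K1K2)) = 1 / (1 + 10^+2.00 + 10^+0.01)
   = 1 / (1 + 100.00 + 1.0233) = 1/102.02 = 0.009802
[CO3²⁻] = α₂ × DIC = 0.009802 × 2.15 = 0.0211 mmol/L

[CO3²⁻] = 0.0211 mmol/L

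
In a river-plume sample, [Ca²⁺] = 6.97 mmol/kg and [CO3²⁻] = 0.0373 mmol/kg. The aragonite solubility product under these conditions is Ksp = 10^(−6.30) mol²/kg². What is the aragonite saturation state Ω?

Ω = 0.519

Ksp = 10^(−6.30) = 5.012×10^-7
Ω = [Ca²⁺][CO3²⁻]/Ksp = (6.97×10^-3)(0.0373×10^-3) / 5.012×10^-7 = 0.519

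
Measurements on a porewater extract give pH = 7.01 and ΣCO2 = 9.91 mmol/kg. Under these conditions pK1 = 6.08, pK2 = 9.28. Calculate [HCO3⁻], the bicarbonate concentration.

α₁ = 1 / (1 + [H⁺]/K1 + K2/[H⁺]) = 1 / (1 + 10^-0.93 + 10^-2.27)
   = 1 / (1 + 0.11749 + 0.0053703) = 1/1.1229 = 0.8906
[HCO3⁻] = α₁ × DIC = 0.8906 × 9.91 = 8.83 mmol/kg

[HCO3⁻] = 8.83 mmol/kg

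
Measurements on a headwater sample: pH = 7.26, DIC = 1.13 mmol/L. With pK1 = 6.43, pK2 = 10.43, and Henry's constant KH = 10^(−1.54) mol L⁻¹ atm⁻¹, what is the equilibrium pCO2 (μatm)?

pCO2 = 5050 μatm

α₀ = 1 / (1 + K1/[H⁺] + K1K2/[H⁺]²) = 1 / (1 + 10^+0.83 + 10^-2.34)
   = 1 / (1 + 6.7608 + 0.0045709) = 1/7.7654 = 0.1288
[CO2*] = α₀ × DIC = 0.1288 × 1.13 = 0.1455 mmol/L
pCO2 = [CO2*]/KH = 1.455×10^-4 / 2.884×10^-2 = 5050 μatm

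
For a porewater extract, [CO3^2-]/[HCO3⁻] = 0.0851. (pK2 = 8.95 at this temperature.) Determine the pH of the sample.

pH = 7.88

From K2 = [H⁺][CO3^2-]/[HCO3⁻]:  pH = pK2 + log₁₀([CO3^2-]/[HCO3⁻])
log₁₀(0.0851) = -1.070
pH = 8.95 + (-1.070) = 7.88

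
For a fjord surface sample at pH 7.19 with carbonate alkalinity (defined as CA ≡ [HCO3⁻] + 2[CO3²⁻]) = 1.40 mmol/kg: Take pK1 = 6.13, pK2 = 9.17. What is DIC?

DIC = 1.51 mmol/kg

CA = [HCO3⁻] + 2[CO3²⁻] = (α₁ + 2α₂)·DIC
At pH 7.19: [H⁺]/K1 = 10^-1.06 = 0.087096, K2/[H⁺] = 10^-1.98 = 0.010471
α₁ = 1/(1 + 0.087096 + 0.010471) = 1/1.0976 = 0.9111; α₂ = α₁·K2/[H⁺] = 0.009540
α₁ + 2α₂ = 0.9302
DIC = CA / (α₁ + 2α₂) = 1.40 / 0.9302 = 1.51 mmol/kg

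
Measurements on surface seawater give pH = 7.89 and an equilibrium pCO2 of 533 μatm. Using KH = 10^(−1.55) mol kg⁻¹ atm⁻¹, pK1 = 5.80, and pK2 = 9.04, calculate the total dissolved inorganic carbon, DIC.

[CO2*] = KH · pCO2 = 10^(−1.55) × 533×10^-6 = 1.502×10^-5 mol/kg
α₀ = 1/(1 + K1/[H⁺] + K1K2/[H⁺]²) = 1/(1 + 10^+2.09 + 10^+0.94) = 0.007534
DIC = [CO2*]/α₀ = 1.502×10^-5 / 0.007534 = 1.99 mmol/kg

DIC = 1.99 mmol/kg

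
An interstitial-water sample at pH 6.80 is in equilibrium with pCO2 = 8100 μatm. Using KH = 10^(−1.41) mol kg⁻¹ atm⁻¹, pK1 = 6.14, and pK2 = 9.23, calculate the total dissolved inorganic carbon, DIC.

DIC = 1.76 mmol/kg

[CO2*] = KH · pCO2 = 10^(−1.41) × 8100×10^-6 = 3.151×10^-4 mol/kg
α₀ = 1/(1 + K1/[H⁺] + K1K2/[H⁺]²) = 1/(1 + 10^+0.66 + 10^-1.77) = 0.1790
DIC = [CO2*]/α₀ = 3.151×10^-4 / 0.1790 = 1.76 mmol/kg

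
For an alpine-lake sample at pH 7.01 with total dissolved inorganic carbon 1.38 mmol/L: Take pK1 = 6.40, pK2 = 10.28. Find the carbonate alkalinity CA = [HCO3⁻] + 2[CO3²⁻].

CA = [HCO3⁻] + 2[CO3²⁻] = (α₁ + 2α₂)·DIC
At pH 7.01: [H⁺]/K1 = 10^-0.61 = 0.24547, K2/[H⁺] = 10^-3.27 = 0.00053703
α₁ = 1/(1 + 0.24547 + 0.00053703) = 1/1.2460 = 0.8026; α₂ = α₁·K2/[H⁺] = 0.0004310
α₁ + 2α₂ = 0.8034
CA = 0.8034 × 1.38 = 1.11 mmol/L

CA = 1.11 mmol/L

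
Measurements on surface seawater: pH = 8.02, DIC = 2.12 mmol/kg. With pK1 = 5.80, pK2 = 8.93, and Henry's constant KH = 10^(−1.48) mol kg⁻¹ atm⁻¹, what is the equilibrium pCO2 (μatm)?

α₀ = 1 / (1 + K1/[H⁺] + K1K2/[H⁺]²) = 1 / (1 + 10^+2.22 + 10^+1.31)
   = 1 / (1 + 165.96 + 20.417) = 1/187.38 = 0.005337
[CO2*] = α₀ × DIC = 0.005337 × 2.12 = 0.01131 mmol/kg = 11.31 μmol/kg
pCO2 = [CO2*]/KH = 1.131×10^-5 / 3.311×10^-2 = 342 μatm

pCO2 = 342 μatm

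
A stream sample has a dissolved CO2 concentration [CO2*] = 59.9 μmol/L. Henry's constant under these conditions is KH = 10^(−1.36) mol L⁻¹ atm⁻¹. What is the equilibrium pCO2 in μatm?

KH = 10^(−1.36) = 4.365×10^-2 mol L⁻¹ atm⁻¹
pCO2 = [CO2*]/KH = 59.9×10^-6 / 4.365×10^-2 = 1.37×10^-3 atm = 1370 μatm

pCO2 = 1370 μatm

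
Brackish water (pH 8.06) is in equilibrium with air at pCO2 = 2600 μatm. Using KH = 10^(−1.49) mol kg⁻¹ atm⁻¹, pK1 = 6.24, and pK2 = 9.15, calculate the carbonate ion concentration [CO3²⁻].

[CO3²⁻] = 0.452 mmol/kg

[CO2*] = KH · pCO2 = 10^(−1.49) × 2600×10^-6 = 8.413×10^-5 mol/kg
α₀ = 1/(1 + K1/[H⁺] + K1K2/[H⁺]²) = 1/(1 + 10^+1.82 + 10^+0.73) = 0.01380
DIC = [CO2*]/α₀ = 8.413×10^-5 / 0.01380 = 6.095 mmol/kg
[CO3²⁻] = α₂·DIC; α₂ = 0.07414, so [CO3²⁻] = 0.07414 × 6.095 = 0.452 mmol/kg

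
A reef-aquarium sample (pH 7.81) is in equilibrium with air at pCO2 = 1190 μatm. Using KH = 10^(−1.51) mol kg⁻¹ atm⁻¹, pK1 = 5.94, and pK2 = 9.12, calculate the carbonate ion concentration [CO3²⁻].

[CO3²⁻] = 0.134 mmol/kg

[CO2*] = KH · pCO2 = 10^(−1.51) × 1190×10^-6 = 3.677×10^-5 mol/kg
α₀ = 1/(1 + K1/[H⁺] + K1K2/[H⁺]²) = 1/(1 + 10^+1.87 + 10^+0.56) = 0.01270
DIC = [CO2*]/α₀ = 3.677×10^-5 / 0.01270 = 2.896 mmol/kg
[CO3²⁻] = α₂·DIC; α₂ = 0.04610, so [CO3²⁻] = 0.04610 × 2.896 = 0.134 mmol/kg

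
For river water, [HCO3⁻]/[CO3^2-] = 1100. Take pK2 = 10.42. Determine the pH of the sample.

From K2 = [H⁺][CO3^2-]/[HCO3⁻]:  pH = pK2 − log₁₀([HCO3⁻]/[CO3^2-])
log₁₀(1100) = +3.041
pH = 10.42 − (+3.041) = 7.38

pH = 7.38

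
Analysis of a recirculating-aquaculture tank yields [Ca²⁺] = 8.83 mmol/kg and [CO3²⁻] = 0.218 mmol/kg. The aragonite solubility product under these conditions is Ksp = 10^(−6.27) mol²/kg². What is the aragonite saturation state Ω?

Ω = 3.58

Ksp = 10^(−6.27) = 5.370×10^-7
Ω = [Ca²⁺][CO3²⁻]/Ksp = (8.83×10^-3)(0.218×10^-3) / 5.370×10^-7 = 3.58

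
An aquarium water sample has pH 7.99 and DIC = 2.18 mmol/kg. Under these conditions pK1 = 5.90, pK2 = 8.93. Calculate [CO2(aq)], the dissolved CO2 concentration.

[CO2*] = 15.8 μmol/kg

α₀ = 1 / (1 + K1/[H⁺] + K1K2/[H⁺]²) = 1 / (1 + 10^+2.09 + 10^+1.15)
   = 1 / (1 + 123.03 + 14.125) = 1/138.15 = 0.007238
[CO2*] = α₀ × DIC = 0.007238 × 2.18 = 0.0158 mmol/kg = 15.8 μmol/kg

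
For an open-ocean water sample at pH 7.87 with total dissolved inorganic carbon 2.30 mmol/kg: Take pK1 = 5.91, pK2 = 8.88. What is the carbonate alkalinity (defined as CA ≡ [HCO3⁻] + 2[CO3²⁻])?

CA = [HCO3⁻] + 2[CO3²⁻] = (α₁ + 2α₂)·DIC
At pH 7.87: [H⁺]/K1 = 10^-1.96 = 0.010965, K2/[H⁺] = 10^-1.01 = 0.097724
α₁ = 1/(1 + 0.010965 + 0.097724) = 1/1.1087 = 0.9020; α₂ = α₁·K2/[H⁺] = 0.08814
α₁ + 2α₂ = 1.0783
CA = 1.0783 × 2.30 = 2.48 mmol/kg

CA = 2.48 mmol/kg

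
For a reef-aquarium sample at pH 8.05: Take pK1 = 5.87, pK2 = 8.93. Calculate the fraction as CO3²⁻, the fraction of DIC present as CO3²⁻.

α₂ = 1 / (1 + [H⁺]/K2 + [H⁺]²/(K1K2)) = 1 / (1 + 10^+0.88 + 10^-1.30)
   = 1 / (1 + 7.5858 + 0.050119) = 1/8.6359 = 0.1158

α₂ = 0.116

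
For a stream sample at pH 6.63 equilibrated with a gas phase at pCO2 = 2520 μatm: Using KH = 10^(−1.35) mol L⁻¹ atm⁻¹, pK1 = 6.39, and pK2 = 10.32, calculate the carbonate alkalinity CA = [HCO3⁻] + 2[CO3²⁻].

[CO2*] = KH · pCO2 = 10^(−1.35) × 2520×10^-6 = 1.126×10^-4 mol/L
α₀ = 1/(1 + K1/[H⁺] + K1K2/[H⁺]²) = 1/(1 + 10^+0.24 + 10^-3.45) = 0.3652
DIC = [CO2*]/α₀ = 1.126×10^-4 / 0.3652 = 0.3082 mmol/L
CA = (α₁ + 2α₂)·DIC = (0.6347 + 2×0.0001296) × 0.3082 = 0.196 mmol/L

CA = 0.196 mmol/L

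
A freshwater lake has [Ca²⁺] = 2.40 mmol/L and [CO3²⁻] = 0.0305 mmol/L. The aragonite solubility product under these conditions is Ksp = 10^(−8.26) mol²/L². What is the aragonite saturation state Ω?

Ω = 13.3

Ksp = 10^(−8.26) = 5.495×10^-9
Ω = [Ca²⁺][CO3²⁻]/Ksp = (2.40×10^-3)(0.0305×10^-3) / 5.495×10^-9 = 13.3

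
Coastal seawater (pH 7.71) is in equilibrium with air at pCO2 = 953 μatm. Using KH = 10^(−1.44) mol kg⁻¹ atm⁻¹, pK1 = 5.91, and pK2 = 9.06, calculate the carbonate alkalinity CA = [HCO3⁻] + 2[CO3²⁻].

[CO2*] = KH · pCO2 = 10^(−1.44) × 953×10^-6 = 3.460×10^-5 mol/kg
α₀ = 1/(1 + K1/[H⁺] + K1K2/[H⁺]²) = 1/(1 + 10^+1.80 + 10^+0.45) = 0.01494
DIC = [CO2*]/α₀ = 3.460×10^-5 / 0.01494 = 2.315 mmol/kg
CA = (α₁ + 2α₂)·DIC = (0.9429 + 2×0.04212) × 2.315 = 2.38 mmol/kg

CA = 2.38 mmol/kg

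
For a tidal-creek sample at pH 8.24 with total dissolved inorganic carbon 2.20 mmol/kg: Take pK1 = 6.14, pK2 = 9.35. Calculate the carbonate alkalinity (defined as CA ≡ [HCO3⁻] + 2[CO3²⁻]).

CA = [HCO3⁻] + 2[CO3²⁻] = (α₁ + 2α₂)·DIC
At pH 8.24: [H⁺]/K1 = 10^-2.10 = 0.0079433, K2/[H⁺] = 10^-1.11 = 0.077625
α₁ = 1/(1 + 0.0079433 + 0.077625) = 1/1.0856 = 0.9212; α₂ = α₁·K2/[H⁺] = 0.07151
α₁ + 2α₂ = 1.0642
CA = 1.0642 × 2.20 = 2.34 mmol/kg

CA = 2.34 mmol/kg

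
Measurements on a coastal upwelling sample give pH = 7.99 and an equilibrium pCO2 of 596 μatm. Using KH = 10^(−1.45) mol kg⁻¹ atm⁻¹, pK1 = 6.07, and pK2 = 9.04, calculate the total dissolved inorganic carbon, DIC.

DIC = 1.94 mmol/kg

[CO2*] = KH · pCO2 = 10^(−1.45) × 596×10^-6 = 2.115×10^-5 mol/kg
α₀ = 1/(1 + K1/[H⁺] + K1K2/[H⁺]²) = 1/(1 + 10^+1.92 + 10^+0.87) = 0.01092
DIC = [CO2*]/α₀ = 2.115×10^-5 / 0.01092 = 1.94 mmol/kg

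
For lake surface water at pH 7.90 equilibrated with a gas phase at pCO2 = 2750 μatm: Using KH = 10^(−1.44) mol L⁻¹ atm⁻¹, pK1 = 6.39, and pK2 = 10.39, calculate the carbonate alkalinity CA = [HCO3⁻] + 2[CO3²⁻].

[CO2*] = KH · pCO2 = 10^(−1.44) × 2750×10^-6 = 9.985×10^-5 mol/L
α₀ = 1/(1 + K1/[H⁺] + K1K2/[H⁺]²) = 1/(1 + 10^+1.51 + 10^-0.98) = 0.02988
DIC = [CO2*]/α₀ = 9.985×10^-5 / 0.02988 = 3.341 mmol/L
CA = (α₁ + 2α₂)·DIC = (0.9670 + 2×0.003129) × 3.341 = 3.25 mmol/L

CA = 3.25 mmol/L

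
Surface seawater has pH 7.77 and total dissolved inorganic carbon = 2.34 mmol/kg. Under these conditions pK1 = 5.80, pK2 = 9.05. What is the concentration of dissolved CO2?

[CO2*] = 0.0236 mmol/kg

α₀ = 1 / (1 + K1/[H⁺] + K1K2/[H⁺]²) = 1 / (1 + 10^+1.97 + 10^+0.69)
   = 1 / (1 + 93.325 + 4.8978) = 1/99.223 = 0.01008
[CO2*] = α₀ × DIC = 0.01008 × 2.34 = 0.0236 mmol/kg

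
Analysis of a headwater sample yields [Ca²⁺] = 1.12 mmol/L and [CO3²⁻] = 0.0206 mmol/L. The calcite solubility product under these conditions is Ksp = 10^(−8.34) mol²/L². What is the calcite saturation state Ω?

Ksp = 10^(−8.34) = 4.571×10^-9
Ω = [Ca²⁺][CO3²⁻]/Ksp = (1.12×10^-3)(0.0206×10^-3) / 4.571×10^-9 = 5.05

Ω = 5.05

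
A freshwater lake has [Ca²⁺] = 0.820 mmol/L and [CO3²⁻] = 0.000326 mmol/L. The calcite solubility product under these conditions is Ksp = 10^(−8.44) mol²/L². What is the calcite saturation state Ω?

Ksp = 10^(−8.44) = 3.631×10^-9
Ω = [Ca²⁺][CO3²⁻]/Ksp = (0.820×10^-3)(0.000326×10^-3) / 3.631×10^-9 = 0.0736

Ω = 0.0736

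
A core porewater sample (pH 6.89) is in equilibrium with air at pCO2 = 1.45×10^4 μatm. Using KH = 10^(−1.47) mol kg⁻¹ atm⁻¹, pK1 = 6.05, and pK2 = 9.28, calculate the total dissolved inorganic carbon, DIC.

DIC = 3.90 mmol/kg

[CO2*] = KH · pCO2 = 10^(−1.47) × 1.45×10^4×10^-6 = 4.913×10^-4 mol/kg
α₀ = 1/(1 + K1/[H⁺] + K1K2/[H⁺]²) = 1/(1 + 10^+0.84 + 10^-1.55) = 0.1258
DIC = [CO2*]/α₀ = 4.913×10^-4 / 0.1258 = 3.90 mmol/kg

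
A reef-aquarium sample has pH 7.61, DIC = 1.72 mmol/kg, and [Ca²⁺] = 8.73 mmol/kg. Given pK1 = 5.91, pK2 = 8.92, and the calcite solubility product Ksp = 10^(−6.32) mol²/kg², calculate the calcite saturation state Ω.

Ω = 1.44

α₂ = 1 / (1 + [H⁺]/K2 + [H⁺]²/(K1K2)) = 1 / (1 + 10^+1.31 + 10^-0.39)
   = 1 / (1 + 20.417 + 0.40738) = 1/21.825 = 0.04582
[CO3²⁻] = α₂ × DIC = 0.04582 × 1.72 = 0.07881 mmol/kg
Ksp = 10^(−6.32) = 4.786×10^-7
Ω = [Ca²⁺][CO3²⁻]/Ksp = (8.73×10^-3)(7.881×10^-5) / 4.786×10^-7 = 1.44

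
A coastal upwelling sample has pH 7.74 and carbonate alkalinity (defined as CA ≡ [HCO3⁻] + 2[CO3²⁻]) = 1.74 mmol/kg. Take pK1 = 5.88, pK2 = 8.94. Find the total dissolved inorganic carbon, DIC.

CA = [HCO3⁻] + 2[CO3²⁻] = (α₁ + 2α₂)·DIC
At pH 7.74: [H⁺]/K1 = 10^-1.86 = 0.013804, K2/[H⁺] = 10^-1.20 = 0.063096
α₁ = 1/(1 + 0.013804 + 0.063096) = 1/1.0769 = 0.9286; α₂ = α₁·K2/[H⁺] = 0.05859
α₁ + 2α₂ = 1.0458
DIC = CA / (α₁ + 2α₂) = 1.74 / 1.0458 = 1.66 mmol/kg

DIC = 1.66 mmol/kg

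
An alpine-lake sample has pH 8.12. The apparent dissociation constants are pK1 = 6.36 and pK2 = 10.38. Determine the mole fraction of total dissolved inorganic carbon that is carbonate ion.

α₂ = 1 / (1 + [H⁺]/K2 + [H⁺]²/(K1K2)) = 1 / (1 + 10^+2.26 + 10^+0.50)
   = 1 / (1 + 181.97 + 3.1623) = 1/186.13 = 0.005373

α₂ = 0.00537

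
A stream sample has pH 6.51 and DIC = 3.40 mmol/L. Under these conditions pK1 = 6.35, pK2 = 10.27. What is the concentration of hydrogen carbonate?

[HCO3⁻] = 2.01 mmol/L

α₁ = 1 / (1 + [H⁺]/K1 + K2/[H⁺]) = 1 / (1 + 10^-0.16 + 10^-3.76)
   = 1 / (1 + 0.69183 + 0.00017378) = 1/1.6920 = 0.5910
[HCO3⁻] = α₁ × DIC = 0.5910 × 3.40 = 2.01 mmol/L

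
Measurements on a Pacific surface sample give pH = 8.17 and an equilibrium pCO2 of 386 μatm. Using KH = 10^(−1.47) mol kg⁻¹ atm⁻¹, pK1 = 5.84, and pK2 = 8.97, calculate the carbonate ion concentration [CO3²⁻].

[CO3²⁻] = 0.443 mmol/kg

[CO2*] = KH · pCO2 = 10^(−1.47) × 386×10^-6 = 1.308×10^-5 mol/kg
α₀ = 1/(1 + K1/[H⁺] + K1K2/[H⁺]²) = 1/(1 + 10^+2.33 + 10^+1.53) = 0.004021
DIC = [CO2*]/α₀ = 1.308×10^-5 / 0.004021 = 3.253 mmol/kg
[CO3²⁻] = α₂·DIC; α₂ = 0.1363, so [CO3²⁻] = 0.1363 × 3.253 = 0.443 mmol/kg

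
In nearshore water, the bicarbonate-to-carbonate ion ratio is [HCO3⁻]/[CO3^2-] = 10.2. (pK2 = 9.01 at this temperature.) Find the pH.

From K2 = [H⁺][CO3^2-]/[HCO3⁻]:  pH = pK2 − log₁₀([HCO3⁻]/[CO3^2-])
log₁₀(10.2) = +1.009
pH = 9.01 − (+1.009) = 8.00

pH = 8.00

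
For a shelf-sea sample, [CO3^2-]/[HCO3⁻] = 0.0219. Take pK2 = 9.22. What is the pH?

pH = 7.56

From K2 = [H⁺][CO3^2-]/[HCO3⁻]:  pH = pK2 + log₁₀([CO3^2-]/[HCO3⁻])
log₁₀(0.0219) = -1.660
pH = 9.22 + (-1.660) = 7.56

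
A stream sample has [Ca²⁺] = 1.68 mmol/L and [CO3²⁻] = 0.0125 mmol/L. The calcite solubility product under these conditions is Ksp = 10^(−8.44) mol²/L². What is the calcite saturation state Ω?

Ksp = 10^(−8.44) = 3.631×10^-9
Ω = [Ca²⁺][CO3²⁻]/Ksp = (1.68×10^-3)(0.0125×10^-3) / 3.631×10^-9 = 5.78

Ω = 5.78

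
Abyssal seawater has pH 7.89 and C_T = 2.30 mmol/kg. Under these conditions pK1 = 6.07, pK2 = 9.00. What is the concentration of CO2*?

α₀ = 1 / (1 + K1/[H⁺] + K1K2/[H⁺]²) = 1 / (1 + 10^+1.82 + 10^+0.71)
   = 1 / (1 + 66.069 + 5.1286) = 1/72.198 = 0.01385
[CO2*] = α₀ × DIC = 0.01385 × 2.30 = 0.0319 mmol/kg

[CO2*] = 0.0319 mmol/kg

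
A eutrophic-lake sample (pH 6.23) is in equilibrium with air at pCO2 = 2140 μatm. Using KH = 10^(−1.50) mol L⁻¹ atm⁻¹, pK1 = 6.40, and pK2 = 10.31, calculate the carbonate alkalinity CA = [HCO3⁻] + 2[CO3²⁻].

CA = 0.0458 mmol/L

[CO2*] = KH · pCO2 = 10^(−1.50) × 2140×10^-6 = 6.767×10^-5 mol/L
α₀ = 1/(1 + K1/[H⁺] + K1K2/[H⁺]²) = 1/(1 + 10^-0.17 + 10^-4.25) = 0.5966
DIC = [CO2*]/α₀ = 6.767×10^-5 / 0.5966 = 0.1134 mmol/L
CA = (α₁ + 2α₂)·DIC = (0.4034 + 2×3.355×10^-5) × 0.1134 = 0.0458 mmol/L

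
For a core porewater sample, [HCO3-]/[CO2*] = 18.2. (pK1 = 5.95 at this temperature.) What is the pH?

pH = 7.21

From K1 = [H⁺][HCO3-]/[CO2*]:  pH = pK1 + log₁₀([HCO3-]/[CO2*])
log₁₀(18.2) = +1.260
pH = 5.95 + (+1.260) = 7.21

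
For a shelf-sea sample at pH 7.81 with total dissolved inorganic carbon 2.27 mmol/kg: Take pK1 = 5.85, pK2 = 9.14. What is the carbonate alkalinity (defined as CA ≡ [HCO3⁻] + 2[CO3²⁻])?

CA = 2.35 mmol/kg

CA = [HCO3⁻] + 2[CO3²⁻] = (α₁ + 2α₂)·DIC
At pH 7.81: [H⁺]/K1 = 10^-1.96 = 0.010965, K2/[H⁺] = 10^-1.33 = 0.046774
α₁ = 1/(1 + 0.010965 + 0.046774) = 1/1.0577 = 0.9454; α₂ = α₁·K2/[H⁺] = 0.04422
α₁ + 2α₂ = 1.0339
CA = 1.0339 × 2.27 = 2.35 mmol/kg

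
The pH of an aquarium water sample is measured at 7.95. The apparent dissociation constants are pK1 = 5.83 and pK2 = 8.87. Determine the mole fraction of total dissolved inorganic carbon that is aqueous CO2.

α₀ = 0.00673

α₀ = 1 / (1 + K1/[H⁺] + K1K2/[H⁺]²) = 1 / (1 + 10^+2.12 + 10^+1.20)
   = 1 / (1 + 131.83 + 15.849) = 1/148.67 = 0.006726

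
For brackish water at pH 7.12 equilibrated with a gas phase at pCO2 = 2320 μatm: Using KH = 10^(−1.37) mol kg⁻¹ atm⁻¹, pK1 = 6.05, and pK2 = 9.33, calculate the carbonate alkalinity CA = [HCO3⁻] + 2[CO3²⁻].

CA = 1.18 mmol/kg

[CO2*] = KH · pCO2 = 10^(−1.37) × 2320×10^-6 = 9.897×10^-5 mol/kg
α₀ = 1/(1 + K1/[H⁺] + K1K2/[H⁺]²) = 1/(1 + 10^+1.07 + 10^-1.14) = 0.07799
DIC = [CO2*]/α₀ = 9.897×10^-5 / 0.07799 = 1.269 mmol/kg
CA = (α₁ + 2α₂)·DIC = (0.9164 + 2×0.005650) × 1.269 = 1.18 mmol/kg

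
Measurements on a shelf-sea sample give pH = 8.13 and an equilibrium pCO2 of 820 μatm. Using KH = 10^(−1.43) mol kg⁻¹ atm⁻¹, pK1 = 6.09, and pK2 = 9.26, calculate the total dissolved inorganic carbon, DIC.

DIC = 3.62 mmol/kg

[CO2*] = KH · pCO2 = 10^(−1.43) × 820×10^-6 = 3.047×10^-5 mol/kg
α₀ = 1/(1 + K1/[H⁺] + K1K2/[H⁺]²) = 1/(1 + 10^+2.04 + 10^+0.91) = 0.008419
DIC = [CO2*]/α₀ = 3.047×10^-5 / 0.008419 = 3.62 mmol/kg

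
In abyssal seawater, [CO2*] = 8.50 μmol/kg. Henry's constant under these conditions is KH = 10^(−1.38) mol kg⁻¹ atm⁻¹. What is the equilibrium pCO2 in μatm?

KH = 10^(−1.38) = 4.169×10^-2 mol kg⁻¹ atm⁻¹
pCO2 = [CO2*]/KH = 8.50×10^-6 / 4.169×10^-2 = 2.04×10^-4 atm = 204 μatm

pCO2 = 204 μatm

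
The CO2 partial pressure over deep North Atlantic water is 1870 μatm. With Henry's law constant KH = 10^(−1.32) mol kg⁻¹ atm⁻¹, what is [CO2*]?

KH = 10^(−1.32) = 4.786×10^-2 mol kg⁻¹ atm⁻¹
[CO2*] = KH · pCO2 = 4.786×10^-2 × 1870×10^-6 atm = 8.95×10^-5 mol/kg

[CO2*] = 89.5 μmol/kg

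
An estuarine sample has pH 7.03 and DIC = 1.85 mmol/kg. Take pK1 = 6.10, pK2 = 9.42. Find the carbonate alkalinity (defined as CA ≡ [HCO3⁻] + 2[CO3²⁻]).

CA = [HCO3⁻] + 2[CO3²⁻] = (α₁ + 2α₂)·DIC
At pH 7.03: [H⁺]/K1 = 10^-0.93 = 0.11749, K2/[H⁺] = 10^-2.39 = 0.0040738
α₁ = 1/(1 + 0.11749 + 0.0040738) = 1/1.1216 = 0.8916; α₂ = α₁·K2/[H⁺] = 0.003632
α₁ + 2α₂ = 0.8989
CA = 0.8989 × 1.85 = 1.66 mmol/kg

CA = 1.66 mmol/kg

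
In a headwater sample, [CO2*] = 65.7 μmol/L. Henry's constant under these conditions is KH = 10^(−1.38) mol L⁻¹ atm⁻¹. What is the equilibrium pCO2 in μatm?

KH = 10^(−1.38) = 4.169×10^-2 mol L⁻¹ atm⁻¹
pCO2 = [CO2*]/KH = 65.7×10^-6 / 4.169×10^-2 = 1.58×10^-3 atm = 1580 μatm

pCO2 = 1580 μatm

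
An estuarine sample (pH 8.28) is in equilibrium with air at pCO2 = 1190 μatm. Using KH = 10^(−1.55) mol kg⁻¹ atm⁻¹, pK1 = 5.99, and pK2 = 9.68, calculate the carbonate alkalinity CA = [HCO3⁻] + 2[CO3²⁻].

CA = 7.06 mmol/kg

[CO2*] = KH · pCO2 = 10^(−1.55) × 1190×10^-6 = 3.354×10^-5 mol/kg
α₀ = 1/(1 + K1/[H⁺] + K1K2/[H⁺]²) = 1/(1 + 10^+2.29 + 10^+0.89) = 0.004908
DIC = [CO2*]/α₀ = 3.354×10^-5 / 0.004908 = 6.833 mmol/kg
CA = (α₁ + 2α₂)·DIC = (0.9570 + 2×0.03810) × 6.833 = 7.06 mmol/kg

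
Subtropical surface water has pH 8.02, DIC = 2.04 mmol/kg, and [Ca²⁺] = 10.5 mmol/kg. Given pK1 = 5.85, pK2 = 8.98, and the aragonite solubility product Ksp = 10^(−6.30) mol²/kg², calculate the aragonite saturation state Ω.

α₂ = 1 / (1 + [H⁺]/K2 + [H⁺]²/(K1K2)) = 1 / (1 + 10^+0.96 + 10^-1.21)
   = 1 / (1 + 9.1201 + 0.061660) = 1/10.182 = 0.09821
[CO3²⁻] = α₂ × DIC = 0.09821 × 2.04 = 0.2004 mmol/kg
Ksp = 10^(−6.30) = 5.012×10^-7
Ω = [Ca²⁺][CO3²⁻]/Ksp = (10.5×10^-3)(2.004×10^-4) / 5.012×10^-7 = 4.20

Ω = 4.20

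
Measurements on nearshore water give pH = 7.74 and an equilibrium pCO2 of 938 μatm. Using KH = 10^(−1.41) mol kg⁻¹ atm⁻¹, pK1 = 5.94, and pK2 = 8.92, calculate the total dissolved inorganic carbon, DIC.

[CO2*] = KH · pCO2 = 10^(−1.41) × 938×10^-6 = 3.649×10^-5 mol/kg
α₀ = 1/(1 + K1/[H⁺] + K1K2/[H⁺]²) = 1/(1 + 10^+1.80 + 10^+0.62) = 0.01465
DIC = [CO2*]/α₀ = 3.649×10^-5 / 0.01465 = 2.49 mmol/kg

DIC = 2.49 mmol/kg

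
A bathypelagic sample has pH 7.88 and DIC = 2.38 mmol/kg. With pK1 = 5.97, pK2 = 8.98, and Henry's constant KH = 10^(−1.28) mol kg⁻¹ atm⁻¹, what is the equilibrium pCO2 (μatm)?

pCO2 = 511 μatm

α₀ = 1 / (1 + K1/[H⁺] + K1K2/[H⁺]²) = 1 / (1 + 10^+1.91 + 10^+0.81)
   = 1 / (1 + 81.283 + 6.4565) = 1/88.740 = 0.01127
[CO2*] = α₀ × DIC = 0.01127 × 2.38 = 0.02682 mmol/kg
pCO2 = [CO2*]/KH = 2.682×10^-5 / 5.248×10^-2 = 511 μatm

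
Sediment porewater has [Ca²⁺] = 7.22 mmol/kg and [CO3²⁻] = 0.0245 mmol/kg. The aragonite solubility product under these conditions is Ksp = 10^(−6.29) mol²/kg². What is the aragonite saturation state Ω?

Ω = 0.345

Ksp = 10^(−6.29) = 5.129×10^-7
Ω = [Ca²⁺][CO3²⁻]/Ksp = (7.22×10^-3)(0.0245×10^-3) / 5.129×10^-7 = 0.345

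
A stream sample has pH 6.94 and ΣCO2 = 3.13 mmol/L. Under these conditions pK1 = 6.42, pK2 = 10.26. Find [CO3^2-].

[CO3²⁻] = 1.15 μmol/L

α₂ = 1 / (1 + [H⁺]/K2 + [H⁺]²/(K1K2)) = 1 / (1 + 10^+3.32 + 10^+2.80)
   = 1 / (1 + 2089.3 + 630.96) = 1/2721.3 = 0.0003675
[CO3²⁻] = α₂ × DIC = 0.0003675 × 3.13 = 0.00115 mmol/L = 1.15 μmol/L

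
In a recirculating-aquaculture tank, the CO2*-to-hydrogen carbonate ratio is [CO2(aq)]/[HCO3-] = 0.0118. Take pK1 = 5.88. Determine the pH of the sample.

pH = 7.81

From K1 = [H⁺][HCO3-]/[CO2(aq)]:  pH = pK1 − log₁₀([CO2(aq)]/[HCO3-])
log₁₀(0.0118) = -1.928
pH = 5.88 − (-1.928) = 7.81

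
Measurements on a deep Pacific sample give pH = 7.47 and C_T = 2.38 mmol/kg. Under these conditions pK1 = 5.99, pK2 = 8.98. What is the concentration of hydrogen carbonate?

α₁ = 1 / (1 + [H⁺]/K1 + K2/[H⁺]) = 1 / (1 + 10^-1.48 + 10^-1.51)
   = 1 / (1 + 0.033113 + 0.030903) = 1/1.0640 = 0.9398
[HCO3⁻] = α₁ × DIC = 0.9398 × 2.38 = 2.24 mmol/kg

[HCO3⁻] = 2.24 mmol/kg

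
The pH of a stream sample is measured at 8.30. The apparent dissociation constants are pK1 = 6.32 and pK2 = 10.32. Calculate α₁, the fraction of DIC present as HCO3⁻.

α₁ = 1 / (1 + [H⁺]/K1 + K2/[H⁺]) = 1 / (1 + 10^-1.98 + 10^-2.02)
   = 1 / (1 + 0.010471 + 0.0095499) = 1/1.0200 = 0.9804

α₁ = 0.980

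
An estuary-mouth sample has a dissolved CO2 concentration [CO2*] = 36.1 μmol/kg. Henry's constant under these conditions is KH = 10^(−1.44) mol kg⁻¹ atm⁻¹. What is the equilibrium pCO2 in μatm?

pCO2 = 994 μatm

KH = 10^(−1.44) = 3.631×10^-2 mol kg⁻¹ atm⁻¹
pCO2 = [CO2*]/KH = 36.1×10^-6 / 3.631×10^-2 = 9.94×10^-4 atm = 994 μatm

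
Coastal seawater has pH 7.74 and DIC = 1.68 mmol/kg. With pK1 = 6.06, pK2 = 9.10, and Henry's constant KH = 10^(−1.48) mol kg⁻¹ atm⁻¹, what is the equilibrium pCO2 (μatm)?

α₀ = 1 / (1 + K1/[H⁺] + K1K2/[H⁺]²) = 1 / (1 + 10^+1.68 + 10^+0.32)
   = 1 / (1 + 47.863 + 2.0893) = 1/50.952 = 0.01963
[CO2*] = α₀ × DIC = 0.01963 × 1.68 = 0.03297 mmol/kg
pCO2 = [CO2*]/KH = 3.297×10^-5 / 3.311×10^-2 = 996 μatm

pCO2 = 996 μatm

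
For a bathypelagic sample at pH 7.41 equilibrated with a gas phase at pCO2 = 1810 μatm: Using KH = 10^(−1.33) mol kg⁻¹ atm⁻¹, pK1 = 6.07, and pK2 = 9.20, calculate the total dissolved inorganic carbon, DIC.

DIC = 1.97 mmol/kg

[CO2*] = KH · pCO2 = 10^(−1.33) × 1810×10^-6 = 8.466×10^-5 mol/kg
α₀ = 1/(1 + K1/[H⁺] + K1K2/[H⁺]²) = 1/(1 + 10^+1.34 + 10^-0.45) = 0.04304
DIC = [CO2*]/α₀ = 8.466×10^-5 / 0.04304 = 1.97 mmol/kg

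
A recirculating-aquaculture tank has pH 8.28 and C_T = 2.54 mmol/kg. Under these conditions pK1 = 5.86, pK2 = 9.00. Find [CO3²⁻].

α₂ = 1 / (1 + [H⁺]/K2 + [H⁺]²/(K1K2)) = 1 / (1 + 10^+0.72 + 10^-1.70)
   = 1 / (1 + 5.2481 + 0.019953) = 1/6.2680 = 0.1595
[CO3²⁻] = α₂ × DIC = 0.1595 × 2.54 = 0.405 mmol/kg

[CO3²⁻] = 0.405 mmol/kg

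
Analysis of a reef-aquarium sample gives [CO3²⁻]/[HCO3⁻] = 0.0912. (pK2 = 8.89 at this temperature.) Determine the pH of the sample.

From K2 = [H⁺][CO3²⁻]/[HCO3⁻]:  pH = pK2 + log₁₀([CO3²⁻]/[HCO3⁻])
log₁₀(0.0912) = -1.040
pH = 8.89 + (-1.040) = 7.85

pH = 7.85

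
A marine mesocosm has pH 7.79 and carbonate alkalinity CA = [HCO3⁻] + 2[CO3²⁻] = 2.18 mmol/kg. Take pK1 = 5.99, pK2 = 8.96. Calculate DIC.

CA = [HCO3⁻] + 2[CO3²⁻] = (α₁ + 2α₂)·DIC
At pH 7.79: [H⁺]/K1 = 10^-1.80 = 0.015849, K2/[H⁺] = 10^-1.17 = 0.067608
α₁ = 1/(1 + 0.015849 + 0.067608) = 1/1.0835 = 0.9230; α₂ = α₁·K2/[H⁺] = 0.06240
α₁ + 2α₂ = 1.0478
DIC = CA / (α₁ + 2α₂) = 2.18 / 1.0478 = 2.08 mmol/kg

DIC = 2.08 mmol/kg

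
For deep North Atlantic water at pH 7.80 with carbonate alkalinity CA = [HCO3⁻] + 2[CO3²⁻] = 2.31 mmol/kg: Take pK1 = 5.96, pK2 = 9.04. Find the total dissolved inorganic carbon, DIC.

CA = [HCO3⁻] + 2[CO3²⁻] = (α₁ + 2α₂)·DIC
At pH 7.80: [H⁺]/K1 = 10^-1.84 = 0.014454, K2/[H⁺] = 10^-1.24 = 0.057544
α₁ = 1/(1 + 0.014454 + 0.057544) = 1/1.0720 = 0.9328; α₂ = α₁·K2/[H⁺] = 0.05368
α₁ + 2α₂ = 1.0402
DIC = CA / (α₁ + 2α₂) = 2.31 / 1.0402 = 2.22 mmol/kg

DIC = 2.22 mmol/kg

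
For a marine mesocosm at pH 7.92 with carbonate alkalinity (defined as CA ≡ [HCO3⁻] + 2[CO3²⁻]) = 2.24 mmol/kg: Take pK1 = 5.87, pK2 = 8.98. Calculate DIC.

DIC = 2.09 mmol/kg

CA = [HCO3⁻] + 2[CO3²⁻] = (α₁ + 2α₂)·DIC
At pH 7.92: [H⁺]/K1 = 10^-2.05 = 0.0089125, K2/[H⁺] = 10^-1.06 = 0.087096
α₁ = 1/(1 + 0.0089125 + 0.087096) = 1/1.0960 = 0.9124; α₂ = α₁·K2/[H⁺] = 0.07947
α₁ + 2α₂ = 1.0713
DIC = CA / (α₁ + 2α₂) = 2.24 / 1.0713 = 2.09 mmol/kg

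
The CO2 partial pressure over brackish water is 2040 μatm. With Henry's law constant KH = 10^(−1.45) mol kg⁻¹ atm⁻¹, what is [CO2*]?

[CO2*] = 72.4 μmol/kg

KH = 10^(−1.45) = 3.548×10^-2 mol kg⁻¹ atm⁻¹
[CO2*] = KH · pCO2 = 3.548×10^-2 × 2040×10^-6 atm = 7.24×10^-5 mol/kg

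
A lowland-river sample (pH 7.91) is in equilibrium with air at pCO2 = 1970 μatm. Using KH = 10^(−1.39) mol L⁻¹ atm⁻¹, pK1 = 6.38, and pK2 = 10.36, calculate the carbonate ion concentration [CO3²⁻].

[CO3²⁻] = 9.65 μmol/L

[CO2*] = KH · pCO2 = 10^(−1.39) × 1970×10^-6 = 8.025×10^-5 mol/L
α₀ = 1/(1 + K1/[H⁺] + K1K2/[H⁺]²) = 1/(1 + 10^+1.53 + 10^-0.92) = 0.02857
DIC = [CO2*]/α₀ = 8.025×10^-5 / 0.02857 = 2.809 mmol/L
[CO3²⁻] = α₂·DIC; α₂ = 0.003435, so [CO3²⁻] = 0.003435 × 2.809 = 0.00965 mmol/L = 9.65 μmol/L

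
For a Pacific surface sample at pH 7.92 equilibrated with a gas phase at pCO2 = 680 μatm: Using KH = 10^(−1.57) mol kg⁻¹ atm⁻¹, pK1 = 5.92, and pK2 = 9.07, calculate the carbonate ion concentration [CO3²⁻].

[CO3²⁻] = 0.130 mmol/kg

[CO2*] = KH · pCO2 = 10^(−1.57) × 680×10^-6 = 1.830×10^-5 mol/kg
α₀ = 1/(1 + K1/[H⁺] + K1K2/[H⁺]²) = 1/(1 + 10^+2.00 + 10^+0.85) = 0.009252
DIC = [CO2*]/α₀ = 1.830×10^-5 / 0.009252 = 1.978 mmol/kg
[CO3²⁻] = α₂·DIC; α₂ = 0.06550, so [CO3²⁻] = 0.06550 × 1.978 = 0.130 mmol/kg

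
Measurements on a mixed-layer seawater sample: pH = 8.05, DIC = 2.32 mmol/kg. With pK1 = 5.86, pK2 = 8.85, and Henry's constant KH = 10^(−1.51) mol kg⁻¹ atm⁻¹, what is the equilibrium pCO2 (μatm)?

α₀ = 1 / (1 + K1/[H⁺] + K1K2/[H⁺]²) = 1 / (1 + 10^+2.19 + 10^+1.39)
   = 1 / (1 + 154.88 + 24.547) = 1/180.43 = 0.005542
[CO2*] = α₀ × DIC = 0.005542 × 2.32 = 0.01286 mmol/kg = 12.86 μmol/kg
pCO2 = [CO2*]/KH = 1.286×10^-5 / 3.090×10^-2 = 416 μatm

pCO2 = 416 μatm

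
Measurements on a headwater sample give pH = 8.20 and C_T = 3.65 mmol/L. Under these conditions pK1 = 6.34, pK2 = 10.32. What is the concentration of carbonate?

[CO3²⁻] = 0.0271 mmol/L

α₂ = 1 / (1 + [H⁺]/K2 + [H⁺]²/(K1K2)) = 1 / (1 + 10^+2.12 + 10^+0.26)
   = 1 / (1 + 131.83 + 1.8197) = 1/134.65 = 0.007427
[CO3²⁻] = α₂ × DIC = 0.007427 × 3.65 = 0.0271 mmol/L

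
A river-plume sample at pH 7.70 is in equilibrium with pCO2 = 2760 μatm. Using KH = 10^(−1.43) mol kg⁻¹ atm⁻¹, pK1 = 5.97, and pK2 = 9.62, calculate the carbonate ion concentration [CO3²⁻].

[CO2*] = KH · pCO2 = 10^(−1.43) × 2760×10^-6 = 1.025×10^-4 mol/kg
α₀ = 1/(1 + K1/[H⁺] + K1K2/[H⁺]²) = 1/(1 + 10^+1.73 + 10^-0.19) = 0.01807
DIC = [CO2*]/α₀ = 1.025×10^-4 / 0.01807 = 5.676 mmol/kg
[CO3²⁻] = α₂·DIC; α₂ = 0.01167, so [CO3²⁻] = 0.01167 × 5.676 = 0.0662 mmol/kg

[CO3²⁻] = 0.0662 mmol/kg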